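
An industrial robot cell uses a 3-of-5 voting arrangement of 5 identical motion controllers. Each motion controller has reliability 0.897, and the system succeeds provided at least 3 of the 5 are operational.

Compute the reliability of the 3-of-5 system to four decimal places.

0.9907

R = Σ_{i=3}^{5} C(5,i) p^i (1−p)^{5−i} with p = 0.897
C(5,3)·0.897^3·0.103^2 = 0.076569
C(5,4)·0.897^4·0.103^1 = 0.333409
C(5,5)·0.897^5·0.103^0 = 0.580714
Sum = 0.9907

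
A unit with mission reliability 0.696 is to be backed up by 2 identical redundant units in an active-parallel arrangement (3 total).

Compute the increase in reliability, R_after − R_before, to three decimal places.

R_before = 0.696
R_after = 1 − (1 − 0.696)^3 = 0.972
ΔR = 0.972 − 0.696 = 0.276

0.276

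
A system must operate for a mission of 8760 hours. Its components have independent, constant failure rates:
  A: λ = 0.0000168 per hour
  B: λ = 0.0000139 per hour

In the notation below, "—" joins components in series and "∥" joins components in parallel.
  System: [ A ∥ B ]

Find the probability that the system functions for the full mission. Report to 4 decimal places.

0.9843

R(A) = exp(−0.0000168 × 8760) = 0.863149
R(B) = exp(−0.0000139 × 8760) = 0.885357
Parallel (A and B): 1 − (1 − 0.863149)(1 − 0.885357) = 0.9843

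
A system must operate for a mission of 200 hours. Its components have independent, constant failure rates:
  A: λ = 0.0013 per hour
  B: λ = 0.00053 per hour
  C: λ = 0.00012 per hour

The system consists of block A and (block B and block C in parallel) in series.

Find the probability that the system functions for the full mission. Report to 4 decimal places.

R(A) = exp(−0.0013 × 200) = 0.771052
R(B) = exp(−0.00053 × 200) = 0.899425
R(C) = exp(−0.00012 × 200) = 0.976286
Parallel (B and C): 1 − (1 − 0.899425)(1 − 0.976286) = 0.997615
Series (A and [0.997615]): 0.771052 × 0.997615 = 0.7692

0.7692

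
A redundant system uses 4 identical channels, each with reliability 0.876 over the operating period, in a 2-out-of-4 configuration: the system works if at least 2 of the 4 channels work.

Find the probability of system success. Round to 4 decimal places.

R = Σ_{i=2}^{4} C(4,i) p^i (1−p)^{4−i} with p = 0.876
C(4,2)·0.876^2·0.124^2 = 0.070795
C(4,3)·0.876^3·0.124^1 = 0.333422
C(4,4)·0.876^4·0.124^0 = 0.588866
Sum = 0.9931

0.9931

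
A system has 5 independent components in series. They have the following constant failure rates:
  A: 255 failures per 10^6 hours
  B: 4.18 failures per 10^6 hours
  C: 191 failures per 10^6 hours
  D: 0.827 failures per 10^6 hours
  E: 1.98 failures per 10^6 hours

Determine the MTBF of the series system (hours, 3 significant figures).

2210

Series of exponential components: λ_sys = Σ λ_i
λ_sys = 0.000255 + 0.00000418 + 0.000191 + 0.000000827 + 0.00000198 = 4.5299e-04 /h
MTBF = 1 / λ_sys = 2210 h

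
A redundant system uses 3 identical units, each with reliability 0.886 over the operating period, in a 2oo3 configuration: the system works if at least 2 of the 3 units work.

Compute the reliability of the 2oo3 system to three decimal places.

0.964

R = Σ_{i=2}^{3} C(3,i) p^i (1−p)^{3−i} with p = 0.886
C(3,2)·0.886^2·0.114^1 = 0.26847
C(3,3)·0.886^3·0.114^0 = 0.69551
Sum = 0.964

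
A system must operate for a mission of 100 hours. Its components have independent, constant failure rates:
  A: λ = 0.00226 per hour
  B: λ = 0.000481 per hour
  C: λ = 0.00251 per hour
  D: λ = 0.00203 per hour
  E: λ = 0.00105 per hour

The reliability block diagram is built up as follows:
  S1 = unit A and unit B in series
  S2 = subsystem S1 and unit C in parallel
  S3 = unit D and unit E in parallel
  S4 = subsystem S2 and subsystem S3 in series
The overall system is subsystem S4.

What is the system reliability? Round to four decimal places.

R(A) = exp(−0.00226 × 100) = 0.797718
R(B) = exp(−0.000481 × 100) = 0.953038
R(C) = exp(−0.00251 × 100) = 0.778022
R(D) = exp(−0.00203 × 100) = 0.816278
R(E) = exp(−0.00105 × 100) = 0.900325
Series (A and B): 0.797718 × 0.953038 = 0.760256
Parallel ([0.760256] and C): 1 − (1 − 0.760256)(1 − 0.778022) = 0.946782
Parallel (D and E): 1 − (1 − 0.816278)(1 − 0.900325) = 0.981688
Series ([0.946782] and [0.981688]): 0.946782 × 0.981688 = 0.9294

0.9294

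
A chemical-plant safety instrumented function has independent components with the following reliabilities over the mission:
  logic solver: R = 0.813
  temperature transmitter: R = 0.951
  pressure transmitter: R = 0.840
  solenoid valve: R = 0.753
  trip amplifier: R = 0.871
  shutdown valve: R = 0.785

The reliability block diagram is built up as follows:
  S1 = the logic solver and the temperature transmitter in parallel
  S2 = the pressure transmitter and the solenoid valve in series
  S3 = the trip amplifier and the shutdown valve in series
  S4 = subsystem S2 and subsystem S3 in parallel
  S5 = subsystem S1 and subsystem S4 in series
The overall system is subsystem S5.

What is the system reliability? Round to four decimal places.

0.8757

Parallel (logic solver and temperature transmitter): 1 − (1 − 0.813000)(1 − 0.951000) = 0.990837
Series (pressure transmitter and solenoid valve): 0.840000 × 0.753000 = 0.632520
Series (trip amplifier and shutdown valve): 0.871000 × 0.785000 = 0.683735
Parallel ([0.632520] and [0.683735]): 1 − (1 − 0.632520)(1 − 0.683735) = 0.883779
Series ([0.990837] and [0.883779]): 0.990837 × 0.883779 = 0.8757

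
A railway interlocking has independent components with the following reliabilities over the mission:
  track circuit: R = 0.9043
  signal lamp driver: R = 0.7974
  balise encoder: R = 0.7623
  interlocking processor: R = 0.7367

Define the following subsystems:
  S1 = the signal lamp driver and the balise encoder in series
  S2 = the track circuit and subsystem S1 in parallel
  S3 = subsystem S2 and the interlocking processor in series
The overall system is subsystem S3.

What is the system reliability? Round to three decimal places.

Series (signal lamp driver and balise encoder): 0.79740 × 0.76230 = 0.60786
Parallel (track circuit and [0.60786]): 1 − (1 − 0.90430)(1 − 0.60786) = 0.96247
Series ([0.96247] and interlocking processor): 0.96247 × 0.73670 = 0.709

0.709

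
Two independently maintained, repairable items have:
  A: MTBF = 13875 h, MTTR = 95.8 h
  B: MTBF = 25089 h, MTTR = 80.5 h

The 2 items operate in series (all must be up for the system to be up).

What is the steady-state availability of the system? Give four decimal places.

0.9900

A(A) = MTBF/(MTBF+MTTR) = 13875/(13875+95.8) = 0.993143
A(B) = MTBF/(MTBF+MTTR) = 25089/(25089+80.5) = 0.996802
Series availability: 0.993143 × 0.996802 = 0.9900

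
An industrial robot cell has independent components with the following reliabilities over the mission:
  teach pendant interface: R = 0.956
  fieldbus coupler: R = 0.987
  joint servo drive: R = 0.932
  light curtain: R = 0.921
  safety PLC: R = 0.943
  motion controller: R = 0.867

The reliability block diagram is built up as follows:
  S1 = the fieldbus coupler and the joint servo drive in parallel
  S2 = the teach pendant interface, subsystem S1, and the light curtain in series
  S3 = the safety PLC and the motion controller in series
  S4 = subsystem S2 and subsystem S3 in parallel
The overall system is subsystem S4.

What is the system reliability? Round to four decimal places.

0.9781

Parallel (fieldbus coupler and joint servo drive): 1 − (1 − 0.987000)(1 − 0.932000) = 0.999116
Series (teach pendant interface, [0.999116], and light curtain): 0.956000 × 0.999116 × 0.921000 = 0.879698
Series (safety PLC and motion controller): 0.943000 × 0.867000 = 0.817581
Parallel ([0.879698] and [0.817581]): 1 − (1 − 0.879698)(1 − 0.817581) = 0.9781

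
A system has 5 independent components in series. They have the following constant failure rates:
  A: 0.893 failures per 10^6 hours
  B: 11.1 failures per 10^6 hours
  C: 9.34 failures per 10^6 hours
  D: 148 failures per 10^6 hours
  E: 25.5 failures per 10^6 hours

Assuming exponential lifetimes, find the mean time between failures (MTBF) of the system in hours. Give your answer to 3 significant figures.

Series of exponential components: λ_sys = Σ λ_i
λ_sys = 0.000000893 + 0.0000111 + 0.00000934 + 0.000148 + 0.0000255 = 1.9483e-04 /h
MTBF = 1 / λ_sys = 5130 h

5130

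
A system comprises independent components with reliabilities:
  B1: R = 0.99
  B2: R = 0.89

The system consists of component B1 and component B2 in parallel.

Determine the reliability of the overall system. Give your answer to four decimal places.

Parallel (B1 and B2): 1 − (1 − 0.990000)(1 − 0.890000) = 0.9989

0.9989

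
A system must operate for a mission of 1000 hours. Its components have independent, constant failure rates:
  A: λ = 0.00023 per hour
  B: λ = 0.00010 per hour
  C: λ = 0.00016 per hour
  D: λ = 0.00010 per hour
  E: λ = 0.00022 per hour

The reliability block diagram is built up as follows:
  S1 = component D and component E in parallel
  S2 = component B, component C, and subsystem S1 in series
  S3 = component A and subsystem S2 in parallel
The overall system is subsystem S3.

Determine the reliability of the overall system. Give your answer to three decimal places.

R(A) = exp(−0.00023 × 1000) = 0.79453
R(B) = exp(−0.00010 × 1000) = 0.90484
R(C) = exp(−0.00016 × 1000) = 0.85214
R(D) = exp(−0.00010 × 1000) = 0.90484
R(E) = exp(−0.00022 × 1000) = 0.80252
Parallel (D and E): 1 − (1 − 0.90484)(1 − 0.80252) = 0.98121
Series (B, C, and [0.98121]): 0.90484 × 0.85214 × 0.98121 = 0.75656
Parallel (A and [0.75656]): 1 − (1 − 0.79453)(1 − 0.75656) = 0.950

0.950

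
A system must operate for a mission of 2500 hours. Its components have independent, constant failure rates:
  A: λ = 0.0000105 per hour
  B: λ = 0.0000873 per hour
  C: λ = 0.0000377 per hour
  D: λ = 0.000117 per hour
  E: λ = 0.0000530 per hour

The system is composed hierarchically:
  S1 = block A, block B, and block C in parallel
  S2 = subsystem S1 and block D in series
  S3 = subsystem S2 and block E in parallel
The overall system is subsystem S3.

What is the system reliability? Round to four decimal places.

R(A) = exp(−0.0000105 × 2500) = 0.974092
R(B) = exp(−0.0000873 × 2500) = 0.803924
R(C) = exp(−0.0000377 × 2500) = 0.910055
R(D) = exp(−0.000117 × 2500) = 0.746395
R(E) = exp(−0.0000530 × 2500) = 0.875903
Parallel (A, B, and C): 1 − (1 − 0.974092)(1 − 0.803924)(1 − 0.910055) = 0.999543
Series ([0.999543] and D): 0.999543 × 0.746395 = 0.746054
Parallel ([0.746054] and E): 1 − (1 − 0.746054)(1 − 0.875903) = 0.9685

0.9685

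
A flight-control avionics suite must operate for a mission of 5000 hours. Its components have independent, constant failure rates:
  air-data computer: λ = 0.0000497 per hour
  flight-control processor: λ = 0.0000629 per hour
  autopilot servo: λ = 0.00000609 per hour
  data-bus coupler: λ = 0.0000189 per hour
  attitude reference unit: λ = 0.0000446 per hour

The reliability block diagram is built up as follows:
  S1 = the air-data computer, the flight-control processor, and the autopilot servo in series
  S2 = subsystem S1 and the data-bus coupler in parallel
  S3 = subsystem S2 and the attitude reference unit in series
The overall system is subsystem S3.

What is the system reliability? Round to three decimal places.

0.768

R(air-data computer) = exp(−0.0000497 × 5000) = 0.77997
R(flight-control processor) = exp(−0.0000629 × 5000) = 0.73015
R(autopilot servo) = exp(−0.00000609 × 5000) = 0.97001
R(data-bus coupler) = exp(−0.0000189 × 5000) = 0.90983
R(attitude reference unit) = exp(−0.0000446 × 5000) = 0.80011
Series (air-data computer, flight-control processor, and autopilot servo): 0.77997 × 0.73015 × 0.97001 = 0.55242
Parallel ([0.55242] and data-bus coupler): 1 − (1 − 0.55242)(1 − 0.90983) = 0.95964
Series ([0.95964] and attitude reference unit): 0.95964 × 0.80011 = 0.768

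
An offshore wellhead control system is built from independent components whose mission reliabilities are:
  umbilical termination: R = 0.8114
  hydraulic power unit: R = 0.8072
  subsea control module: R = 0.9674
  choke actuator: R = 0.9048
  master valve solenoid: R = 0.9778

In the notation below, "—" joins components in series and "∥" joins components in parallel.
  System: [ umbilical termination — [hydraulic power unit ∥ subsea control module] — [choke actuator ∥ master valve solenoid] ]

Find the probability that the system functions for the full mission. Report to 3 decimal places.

Parallel (hydraulic power unit and subsea control module): 1 − (1 − 0.80720)(1 − 0.96740) = 0.99371
Parallel (choke actuator and master valve solenoid): 1 − (1 − 0.90480)(1 − 0.97780) = 0.99789
Series (umbilical termination, [0.99371], and [0.99789]): 0.81140 × 0.99371 × 0.99789 = 0.805

0.805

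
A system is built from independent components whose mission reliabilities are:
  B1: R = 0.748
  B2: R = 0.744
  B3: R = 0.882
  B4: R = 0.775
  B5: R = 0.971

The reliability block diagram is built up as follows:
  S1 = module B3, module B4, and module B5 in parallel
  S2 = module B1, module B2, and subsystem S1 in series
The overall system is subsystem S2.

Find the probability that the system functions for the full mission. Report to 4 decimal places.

0.5561

Parallel (B3, B4, and B5): 1 − (1 − 0.882000)(1 − 0.775000)(1 − 0.971000) = 0.999230
Series (B1, B2, and [0.999230]): 0.748000 × 0.744000 × 0.999230 = 0.5561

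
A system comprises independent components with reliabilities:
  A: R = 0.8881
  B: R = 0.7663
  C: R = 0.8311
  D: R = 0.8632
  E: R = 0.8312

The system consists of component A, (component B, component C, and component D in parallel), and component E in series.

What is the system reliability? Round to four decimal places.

Parallel (B, C, and D): 1 − (1 − 0.766300)(1 − 0.831100)(1 − 0.863200) = 0.994600
Series (A, [0.994600], and E): 0.888100 × 0.994600 × 0.831200 = 0.7342

0.7342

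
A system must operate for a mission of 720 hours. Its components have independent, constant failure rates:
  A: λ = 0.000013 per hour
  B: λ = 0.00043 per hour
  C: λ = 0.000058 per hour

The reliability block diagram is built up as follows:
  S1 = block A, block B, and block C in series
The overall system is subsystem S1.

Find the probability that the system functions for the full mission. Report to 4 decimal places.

0.6972

R(A) = exp(−0.000013 × 720) = 0.990684
R(B) = exp(−0.00043 × 720) = 0.733740
R(C) = exp(−0.000058 × 720) = 0.959100
Series (A, B, and C): 0.990684 × 0.733740 × 0.959100 = 0.6972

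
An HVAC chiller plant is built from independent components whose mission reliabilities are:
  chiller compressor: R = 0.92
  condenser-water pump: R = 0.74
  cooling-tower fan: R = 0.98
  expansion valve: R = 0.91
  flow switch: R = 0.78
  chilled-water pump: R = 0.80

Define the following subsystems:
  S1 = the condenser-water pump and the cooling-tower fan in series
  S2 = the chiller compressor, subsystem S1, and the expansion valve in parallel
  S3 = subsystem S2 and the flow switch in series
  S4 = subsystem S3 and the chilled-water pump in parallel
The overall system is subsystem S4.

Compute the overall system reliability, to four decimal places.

Series (condenser-water pump and cooling-tower fan): 0.740000 × 0.980000 = 0.725200
Parallel (chiller compressor, [0.725200], and expansion valve): 1 − (1 − 0.920000)(1 − 0.725200)(1 − 0.910000) = 0.998021
Series ([0.998021] and flow switch): 0.998021 × 0.780000 = 0.778456
Parallel ([0.778456] and chilled-water pump): 1 − (1 − 0.778456)(1 − 0.800000) = 0.9557

0.9557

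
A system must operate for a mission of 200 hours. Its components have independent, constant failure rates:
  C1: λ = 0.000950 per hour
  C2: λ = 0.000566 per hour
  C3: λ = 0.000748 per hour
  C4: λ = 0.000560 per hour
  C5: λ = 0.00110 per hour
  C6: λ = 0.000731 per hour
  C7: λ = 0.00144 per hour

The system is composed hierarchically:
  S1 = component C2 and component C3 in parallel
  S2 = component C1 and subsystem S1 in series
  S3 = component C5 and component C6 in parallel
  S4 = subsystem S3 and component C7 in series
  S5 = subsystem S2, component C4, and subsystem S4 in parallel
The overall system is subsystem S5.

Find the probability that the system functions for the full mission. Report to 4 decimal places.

0.9947

R(C1) = exp(−0.000950 × 200) = 0.826959
R(C2) = exp(−0.000566 × 200) = 0.892972
R(C3) = exp(−0.000748 × 200) = 0.861052
R(C4) = exp(−0.000560 × 200) = 0.894044
R(C5) = exp(−0.00110 × 200) = 0.802519
R(C6) = exp(−0.000731 × 200) = 0.863985
R(C7) = exp(−0.00144 × 200) = 0.749762
Parallel (C2 and C3): 1 − (1 − 0.892972)(1 − 0.861052) = 0.985129
Series (C1 and [0.985129]): 0.826959 × 0.985129 = 0.814661
Parallel (C5 and C6): 1 − (1 − 0.802519)(1 − 0.863985) = 0.973140
Series ([0.973140] and C7): 0.973140 × 0.749762 = 0.729623
Parallel ([0.814661], C4, and [0.729623]): 1 − (1 − 0.814661)(1 − 0.894044)(1 − 0.729623) = 0.9947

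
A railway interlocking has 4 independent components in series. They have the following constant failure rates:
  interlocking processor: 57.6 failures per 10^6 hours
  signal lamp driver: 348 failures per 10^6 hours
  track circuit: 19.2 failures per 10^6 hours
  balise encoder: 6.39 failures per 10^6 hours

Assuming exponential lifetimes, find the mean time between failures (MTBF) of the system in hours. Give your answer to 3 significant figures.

2320

Series of exponential components: λ_sys = Σ λ_i
λ_sys = 0.0000576 + 0.000348 + 0.0000192 + 0.00000639 = 4.3119e-04 /h
MTBF = 1 / λ_sys = 2320 h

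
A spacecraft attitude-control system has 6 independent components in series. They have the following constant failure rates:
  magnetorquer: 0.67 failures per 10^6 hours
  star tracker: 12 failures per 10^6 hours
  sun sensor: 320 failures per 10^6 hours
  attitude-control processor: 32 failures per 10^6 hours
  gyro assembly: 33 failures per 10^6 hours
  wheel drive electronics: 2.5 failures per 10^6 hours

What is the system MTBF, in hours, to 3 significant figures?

Series of exponential components: λ_sys = Σ λ_i
λ_sys = 0.00000067 + 0.000012 + 0.00032 + 0.000032 + 0.000033 + 0.0000025 = 4.0017e-04 /h
MTBF = 1 / λ_sys = 2500 h

2500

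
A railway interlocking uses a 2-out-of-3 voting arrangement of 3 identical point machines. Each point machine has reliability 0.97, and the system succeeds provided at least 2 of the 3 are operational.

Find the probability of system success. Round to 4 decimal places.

R = Σ_{i=2}^{3} C(3,i) p^i (1−p)^{3−i} with p = 0.97
C(3,2)·0.97^2·0.03^1 = 0.084681
C(3,3)·0.97^3·0.03^0 = 0.912673
Sum = 0.9974

0.9974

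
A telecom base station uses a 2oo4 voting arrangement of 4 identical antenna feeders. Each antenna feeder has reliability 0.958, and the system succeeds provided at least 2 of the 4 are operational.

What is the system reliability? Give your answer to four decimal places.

0.9997

R = Σ_{i=2}^{4} C(4,i) p^i (1−p)^{4−i} with p = 0.958
C(4,2)·0.958^2·0.042^2 = 0.009714
C(4,3)·0.958^3·0.042^1 = 0.147709
C(4,4)·0.958^4·0.042^0 = 0.842291
Sum = 0.9997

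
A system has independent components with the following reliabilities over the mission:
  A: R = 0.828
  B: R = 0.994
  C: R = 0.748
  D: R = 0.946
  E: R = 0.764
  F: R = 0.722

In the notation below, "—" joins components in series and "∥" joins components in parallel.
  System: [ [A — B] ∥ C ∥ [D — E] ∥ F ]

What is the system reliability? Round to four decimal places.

Series (A and B): 0.828000 × 0.994000 = 0.823032
Series (D and E): 0.946000 × 0.764000 = 0.722744
Parallel ([0.823032], C, [0.722744], and F): 1 − (1 − 0.823032)(1 − 0.748000)(1 − 0.722744)(1 − 0.722000) = 0.9966

0.9966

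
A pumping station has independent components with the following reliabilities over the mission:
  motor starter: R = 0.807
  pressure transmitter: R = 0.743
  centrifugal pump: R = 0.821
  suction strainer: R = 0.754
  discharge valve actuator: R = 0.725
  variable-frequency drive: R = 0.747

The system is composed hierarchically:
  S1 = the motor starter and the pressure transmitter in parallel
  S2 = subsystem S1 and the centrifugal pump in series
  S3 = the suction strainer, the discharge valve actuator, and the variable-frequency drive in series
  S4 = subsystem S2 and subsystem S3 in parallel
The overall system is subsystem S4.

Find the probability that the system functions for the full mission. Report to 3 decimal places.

Parallel (motor starter and pressure transmitter): 1 − (1 − 0.80700)(1 − 0.74300) = 0.95040
Series ([0.95040] and centrifugal pump): 0.95040 × 0.82100 = 0.78028
Series (suction strainer, discharge valve actuator, and variable-frequency drive): 0.75400 × 0.72500 × 0.74700 = 0.40835
Parallel ([0.78028] and [0.40835]): 1 − (1 − 0.78028)(1 − 0.40835) = 0.870

0.870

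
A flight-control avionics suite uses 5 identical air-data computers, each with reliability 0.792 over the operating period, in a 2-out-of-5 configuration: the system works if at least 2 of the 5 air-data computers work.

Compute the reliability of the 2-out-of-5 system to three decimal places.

R = Σ_{i=2}^{5} C(5,i) p^i (1−p)^{5−i} with p = 0.792
C(5,2)·0.792^2·0.208^3 = 0.05645
C(5,3)·0.792^3·0.208^2 = 0.21493
C(5,4)·0.792^4·0.208^1 = 0.40920
C(5,5)·0.792^5·0.208^0 = 0.31162
Sum = 0.992

0.992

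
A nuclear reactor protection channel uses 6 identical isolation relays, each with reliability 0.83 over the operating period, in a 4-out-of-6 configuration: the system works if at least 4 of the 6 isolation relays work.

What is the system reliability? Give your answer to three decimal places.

0.934

R = Σ_{i=4}^{6} C(6,i) p^i (1−p)^{6−i} with p = 0.83
C(6,4)·0.83^4·0.17^2 = 0.20573
C(6,5)·0.83^5·0.17^1 = 0.40178
C(6,6)·0.83^6·0.17^0 = 0.32694
Sum = 0.934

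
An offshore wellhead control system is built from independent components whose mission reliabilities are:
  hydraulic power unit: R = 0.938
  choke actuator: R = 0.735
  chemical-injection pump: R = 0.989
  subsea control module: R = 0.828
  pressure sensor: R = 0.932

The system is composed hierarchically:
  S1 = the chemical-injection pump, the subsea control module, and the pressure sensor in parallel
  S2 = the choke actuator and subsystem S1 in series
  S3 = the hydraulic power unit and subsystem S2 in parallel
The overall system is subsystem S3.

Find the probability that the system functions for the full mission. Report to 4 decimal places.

0.9836

Parallel (chemical-injection pump, subsea control module, and pressure sensor): 1 − (1 − 0.989000)(1 − 0.828000)(1 − 0.932000) = 0.999871
Series (choke actuator and [0.999871]): 0.735000 × 0.999871 = 0.734905
Parallel (hydraulic power unit and [0.734905]): 1 − (1 − 0.938000)(1 − 0.734905) = 0.9836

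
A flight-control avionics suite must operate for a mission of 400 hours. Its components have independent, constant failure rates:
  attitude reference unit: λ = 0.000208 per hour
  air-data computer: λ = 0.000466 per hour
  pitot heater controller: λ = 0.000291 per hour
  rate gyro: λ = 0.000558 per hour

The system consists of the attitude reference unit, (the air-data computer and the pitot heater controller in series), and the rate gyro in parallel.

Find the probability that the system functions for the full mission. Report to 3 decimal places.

R(attitude reference unit) = exp(−0.000208 × 400) = 0.92017
R(air-data computer) = exp(−0.000466 × 400) = 0.82994
R(pitot heater controller) = exp(−0.000291 × 400) = 0.89012
R(rate gyro) = exp(−0.000558 × 400) = 0.79995
Series (air-data computer and pitot heater controller): 0.82994 × 0.89012 = 0.73875
Parallel (attitude reference unit, [0.73875], and rate gyro): 1 − (1 − 0.92017)(1 − 0.73875)(1 − 0.79995) = 0.996

0.996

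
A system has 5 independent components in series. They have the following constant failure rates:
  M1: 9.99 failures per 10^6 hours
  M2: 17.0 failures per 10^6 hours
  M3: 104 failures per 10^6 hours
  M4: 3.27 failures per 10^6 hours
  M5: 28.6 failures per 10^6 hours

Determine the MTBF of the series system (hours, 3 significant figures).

Series of exponential components: λ_sys = Σ λ_i
λ_sys = 0.00000999 + 0.0000170 + 0.000104 + 0.00000327 + 0.0000286 = 1.6286e-04 /h
MTBF = 1 / λ_sys = 6140 h

6140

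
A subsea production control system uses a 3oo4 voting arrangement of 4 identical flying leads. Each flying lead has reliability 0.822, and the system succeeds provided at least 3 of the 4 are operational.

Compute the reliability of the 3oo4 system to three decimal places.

R = Σ_{i=3}^{4} C(4,i) p^i (1−p)^{4−i} with p = 0.822
C(4,3)·0.822^3·0.178^1 = 0.39545
C(4,4)·0.822^4·0.178^0 = 0.45655
Sum = 0.852

0.852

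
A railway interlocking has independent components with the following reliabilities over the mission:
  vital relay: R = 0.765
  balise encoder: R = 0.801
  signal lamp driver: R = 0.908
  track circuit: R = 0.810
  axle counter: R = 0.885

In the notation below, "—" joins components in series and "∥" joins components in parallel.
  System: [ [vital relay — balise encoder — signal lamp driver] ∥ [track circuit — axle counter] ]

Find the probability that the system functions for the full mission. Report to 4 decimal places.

0.8744

Series (vital relay, balise encoder, and signal lamp driver): 0.765000 × 0.801000 × 0.908000 = 0.556391
Series (track circuit and axle counter): 0.810000 × 0.885000 = 0.716850
Parallel ([0.556391] and [0.716850]): 1 − (1 − 0.556391)(1 − 0.716850) = 0.8744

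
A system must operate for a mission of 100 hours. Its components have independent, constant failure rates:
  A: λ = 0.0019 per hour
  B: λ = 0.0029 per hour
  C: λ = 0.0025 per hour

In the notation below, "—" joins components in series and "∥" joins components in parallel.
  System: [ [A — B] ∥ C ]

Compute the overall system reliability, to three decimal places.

0.916

R(A) = exp(−0.0019 × 100) = 0.82696
R(B) = exp(−0.0029 × 100) = 0.74826
R(C) = exp(−0.0025 × 100) = 0.77880
Series (A and B): 0.82696 × 0.74826 = 0.61878
Parallel ([0.61878] and C): 1 − (1 − 0.61878)(1 − 0.77880) = 0.916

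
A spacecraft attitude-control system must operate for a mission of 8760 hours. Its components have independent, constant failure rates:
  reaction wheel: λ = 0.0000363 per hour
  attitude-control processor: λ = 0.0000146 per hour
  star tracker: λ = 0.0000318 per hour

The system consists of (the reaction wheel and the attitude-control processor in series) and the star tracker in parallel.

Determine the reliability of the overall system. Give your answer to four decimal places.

R(reaction wheel) = exp(−0.0000363 × 8760) = 0.727612
R(attitude-control processor) = exp(−0.0000146 × 8760) = 0.879945
R(star tracker) = exp(−0.0000318 × 8760) = 0.756867
Series (reaction wheel and attitude-control processor): 0.727612 × 0.879945 = 0.640259
Parallel ([0.640259] and star tracker): 1 − (1 − 0.640259)(1 − 0.756867) = 0.9125

0.9125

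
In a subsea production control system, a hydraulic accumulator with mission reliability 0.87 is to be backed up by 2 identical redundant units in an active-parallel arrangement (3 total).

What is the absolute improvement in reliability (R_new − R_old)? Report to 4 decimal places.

R_before = 0.87
R_after = 1 − (1 − 0.87)^3 = 0.9978
ΔR = 0.9978 − 0.87 = 0.1278

0.1278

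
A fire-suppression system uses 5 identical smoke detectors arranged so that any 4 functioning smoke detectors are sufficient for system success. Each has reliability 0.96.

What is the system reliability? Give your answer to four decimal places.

R = Σ_{i=4}^{5} C(5,i) p^i (1−p)^{5−i} with p = 0.96
C(5,4)·0.96^4·0.04^1 = 0.169869
C(5,5)·0.96^5·0.04^0 = 0.815373
Sum = 0.9852

0.9852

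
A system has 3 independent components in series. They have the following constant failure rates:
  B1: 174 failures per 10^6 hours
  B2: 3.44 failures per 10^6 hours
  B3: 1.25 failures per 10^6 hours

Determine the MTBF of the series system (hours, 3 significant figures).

5600

Series of exponential components: λ_sys = Σ λ_i
λ_sys = 0.000174 + 0.00000344 + 0.00000125 = 1.7869e-04 /h
MTBF = 1 / λ_sys = 5600 h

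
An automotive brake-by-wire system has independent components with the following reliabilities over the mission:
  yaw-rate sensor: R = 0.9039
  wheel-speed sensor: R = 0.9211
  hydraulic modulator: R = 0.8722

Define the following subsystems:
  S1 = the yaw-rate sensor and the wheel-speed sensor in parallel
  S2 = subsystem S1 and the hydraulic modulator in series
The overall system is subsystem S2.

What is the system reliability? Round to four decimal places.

0.8656

Parallel (yaw-rate sensor and wheel-speed sensor): 1 − (1 − 0.903900)(1 − 0.921100) = 0.992418
Series ([0.992418] and hydraulic modulator): 0.992418 × 0.872200 = 0.8656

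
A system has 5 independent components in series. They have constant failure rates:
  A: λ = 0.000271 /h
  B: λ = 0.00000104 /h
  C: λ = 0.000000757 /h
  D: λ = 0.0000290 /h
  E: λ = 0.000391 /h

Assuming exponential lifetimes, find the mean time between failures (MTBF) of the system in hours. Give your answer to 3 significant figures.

1440

Series of exponential components: λ_sys = Σ λ_i
λ_sys = 0.000271 + 0.00000104 + 0.000000757 + 0.0000290 + 0.000391 = 6.9280e-04 /h
MTBF = 1 / λ_sys = 1440 h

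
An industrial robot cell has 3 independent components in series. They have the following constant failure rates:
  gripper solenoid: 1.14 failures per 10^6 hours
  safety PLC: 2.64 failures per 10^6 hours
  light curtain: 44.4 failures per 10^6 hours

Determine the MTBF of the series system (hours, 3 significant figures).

20800

Series of exponential components: λ_sys = Σ λ_i
λ_sys = 0.00000114 + 0.00000264 + 0.0000444 = 4.8180e-05 /h
MTBF = 1 / λ_sys = 20800 h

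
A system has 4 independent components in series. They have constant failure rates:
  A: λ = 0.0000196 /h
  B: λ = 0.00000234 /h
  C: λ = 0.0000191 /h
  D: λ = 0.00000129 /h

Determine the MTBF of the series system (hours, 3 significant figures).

Series of exponential components: λ_sys = Σ λ_i
λ_sys = 0.0000196 + 0.00000234 + 0.0000191 + 0.00000129 = 4.2330e-05 /h
MTBF = 1 / λ_sys = 23600 h

23600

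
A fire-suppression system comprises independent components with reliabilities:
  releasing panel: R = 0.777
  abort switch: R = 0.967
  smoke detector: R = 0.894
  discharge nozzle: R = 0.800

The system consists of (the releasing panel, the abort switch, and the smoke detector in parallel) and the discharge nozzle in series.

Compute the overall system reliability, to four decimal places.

0.7994

Parallel (releasing panel, abort switch, and smoke detector): 1 − (1 − 0.777000)(1 − 0.967000)(1 − 0.894000) = 0.999220
Series ([0.999220] and discharge nozzle): 0.999220 × 0.800000 = 0.7994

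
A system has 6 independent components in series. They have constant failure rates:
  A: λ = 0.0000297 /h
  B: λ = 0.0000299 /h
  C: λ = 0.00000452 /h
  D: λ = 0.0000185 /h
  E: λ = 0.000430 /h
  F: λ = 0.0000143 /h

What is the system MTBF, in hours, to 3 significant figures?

Series of exponential components: λ_sys = Σ λ_i
λ_sys = 0.0000297 + 0.0000299 + 0.00000452 + 0.0000185 + 0.000430 + 0.0000143 = 5.2692e-04 /h
MTBF = 1 / λ_sys = 1900 h

1900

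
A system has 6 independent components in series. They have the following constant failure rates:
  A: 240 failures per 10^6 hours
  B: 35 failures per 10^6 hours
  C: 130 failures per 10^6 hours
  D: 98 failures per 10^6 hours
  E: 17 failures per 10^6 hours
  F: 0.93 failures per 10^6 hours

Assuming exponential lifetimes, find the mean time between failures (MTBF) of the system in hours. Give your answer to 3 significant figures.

1920

Series of exponential components: λ_sys = Σ λ_i
λ_sys = 0.00024 + 0.000035 + 0.00013 + 0.000098 + 0.000017 + 0.00000093 = 5.2093e-04 /h
MTBF = 1 / λ_sys = 1920 h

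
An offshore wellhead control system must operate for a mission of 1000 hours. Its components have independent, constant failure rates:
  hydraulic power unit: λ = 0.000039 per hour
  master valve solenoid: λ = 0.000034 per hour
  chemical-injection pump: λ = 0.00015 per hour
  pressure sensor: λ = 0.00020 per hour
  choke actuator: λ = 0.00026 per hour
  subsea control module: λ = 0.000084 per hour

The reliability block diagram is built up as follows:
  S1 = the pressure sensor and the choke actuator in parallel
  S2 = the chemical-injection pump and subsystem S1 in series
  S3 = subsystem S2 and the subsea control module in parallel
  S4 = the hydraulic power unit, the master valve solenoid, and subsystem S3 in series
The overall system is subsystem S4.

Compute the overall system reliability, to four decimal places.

R(hydraulic power unit) = exp(−0.000039 × 1000) = 0.961751
R(master valve solenoid) = exp(−0.000034 × 1000) = 0.966572
R(chemical-injection pump) = exp(−0.00015 × 1000) = 0.860708
R(pressure sensor) = exp(−0.00020 × 1000) = 0.818731
R(choke actuator) = exp(−0.00026 × 1000) = 0.771052
R(subsea control module) = exp(−0.000084 × 1000) = 0.919431
Parallel (pressure sensor and choke actuator): 1 − (1 − 0.818731)(1 − 0.771052) = 0.958499
Series (chemical-injection pump and [0.958499]): 0.860708 × 0.958499 = 0.824988
Parallel ([0.824988] and subsea control module): 1 − (1 − 0.824988)(1 − 0.919431) = 0.985899
Series (hydraulic power unit, master valve solenoid, and [0.985899]): 0.961751 × 0.966572 × 0.985899 = 0.9165

0.9165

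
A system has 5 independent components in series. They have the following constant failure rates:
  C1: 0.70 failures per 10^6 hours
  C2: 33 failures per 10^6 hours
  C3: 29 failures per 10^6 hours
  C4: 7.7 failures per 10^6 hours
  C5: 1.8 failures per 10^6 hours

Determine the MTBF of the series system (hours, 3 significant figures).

13900

Series of exponential components: λ_sys = Σ λ_i
λ_sys = 0.00000070 + 0.000033 + 0.000029 + 0.0000077 + 0.0000018 = 7.2200e-05 /h
MTBF = 1 / λ_sys = 13900 h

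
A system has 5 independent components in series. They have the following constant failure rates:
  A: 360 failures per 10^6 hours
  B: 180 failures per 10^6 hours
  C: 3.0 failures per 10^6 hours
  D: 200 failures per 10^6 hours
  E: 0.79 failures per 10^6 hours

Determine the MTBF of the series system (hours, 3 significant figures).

Series of exponential components: λ_sys = Σ λ_i
λ_sys = 0.00036 + 0.00018 + 0.0000030 + 0.00020 + 0.00000079 = 7.4379e-04 /h
MTBF = 1 / λ_sys = 1340 h

1340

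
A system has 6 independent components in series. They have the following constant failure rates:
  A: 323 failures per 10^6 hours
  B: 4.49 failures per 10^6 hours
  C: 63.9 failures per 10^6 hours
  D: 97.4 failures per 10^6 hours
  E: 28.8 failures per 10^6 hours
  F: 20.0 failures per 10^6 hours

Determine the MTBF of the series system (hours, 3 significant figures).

Series of exponential components: λ_sys = Σ λ_i
λ_sys = 0.000323 + 0.00000449 + 0.0000639 + 0.0000974 + 0.0000288 + 0.0000200 = 5.3759e-04 /h
MTBF = 1 / λ_sys = 1860 h

1860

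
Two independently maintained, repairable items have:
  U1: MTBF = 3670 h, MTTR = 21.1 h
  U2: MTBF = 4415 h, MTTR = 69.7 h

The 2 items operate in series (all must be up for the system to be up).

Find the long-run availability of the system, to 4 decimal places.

A(U1) = MTBF/(MTBF+MTTR) = 3670/(3670+21.1) = 0.994284
A(U2) = MTBF/(MTBF+MTTR) = 4415/(4415+69.7) = 0.984458
Series availability: 0.994284 × 0.984458 = 0.9788

0.9788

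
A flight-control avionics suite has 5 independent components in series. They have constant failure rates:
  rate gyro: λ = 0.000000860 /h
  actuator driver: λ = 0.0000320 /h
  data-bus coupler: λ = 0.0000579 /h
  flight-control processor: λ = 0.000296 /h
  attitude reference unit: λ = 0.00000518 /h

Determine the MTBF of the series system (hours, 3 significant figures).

2550

Series of exponential components: λ_sys = Σ λ_i
λ_sys = 0.000000860 + 0.0000320 + 0.0000579 + 0.000296 + 0.00000518 = 3.9194e-04 /h
MTBF = 1 / λ_sys = 2550 h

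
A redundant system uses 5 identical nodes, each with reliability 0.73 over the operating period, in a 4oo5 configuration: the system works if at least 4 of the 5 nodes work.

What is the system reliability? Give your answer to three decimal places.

R = Σ_{i=4}^{5} C(5,i) p^i (1−p)^{5−i} with p = 0.73
C(5,4)·0.73^4·0.27^1 = 0.38338
C(5,5)·0.73^5·0.27^0 = 0.20731
Sum = 0.591

0.591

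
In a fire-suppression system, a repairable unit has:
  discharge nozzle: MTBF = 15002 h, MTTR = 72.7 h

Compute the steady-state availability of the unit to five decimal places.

A(discharge nozzle) = MTBF/(MTBF+MTTR) = 15002/(15002+72.7) = 0.99518

0.99518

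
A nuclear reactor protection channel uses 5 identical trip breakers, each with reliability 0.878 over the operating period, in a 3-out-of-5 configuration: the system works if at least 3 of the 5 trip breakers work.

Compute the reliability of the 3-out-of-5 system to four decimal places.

R = Σ_{i=3}^{5} C(5,i) p^i (1−p)^{5−i} with p = 0.878
C(5,3)·0.878^3·0.122^2 = 0.100740
C(5,4)·0.878^4·0.122^1 = 0.362500
C(5,5)·0.878^5·0.122^0 = 0.521762
Sum = 0.9850

0.9850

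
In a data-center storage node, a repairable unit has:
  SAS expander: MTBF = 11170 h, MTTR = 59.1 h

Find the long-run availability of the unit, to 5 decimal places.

A(SAS expander) = MTBF/(MTBF+MTTR) = 11170/(11170+59.1) = 0.99474

0.99474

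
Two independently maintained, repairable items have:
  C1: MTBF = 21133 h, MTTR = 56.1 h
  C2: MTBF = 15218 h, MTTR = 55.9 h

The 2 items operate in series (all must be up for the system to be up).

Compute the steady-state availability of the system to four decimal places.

A(C1) = MTBF/(MTBF+MTTR) = 21133/(21133+56.1) = 0.997352
A(C2) = MTBF/(MTBF+MTTR) = 15218/(15218+55.9) = 0.996340
Series availability: 0.997352 × 0.996340 = 0.9937

0.9937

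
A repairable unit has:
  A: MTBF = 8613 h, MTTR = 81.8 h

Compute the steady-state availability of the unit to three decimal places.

A(A) = MTBF/(MTBF+MTTR) = 8613/(8613+81.8) = 0.991

0.991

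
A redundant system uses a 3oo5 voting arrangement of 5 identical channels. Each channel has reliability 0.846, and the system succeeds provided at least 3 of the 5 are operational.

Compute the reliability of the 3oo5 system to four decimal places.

0.9714

R = Σ_{i=3}^{5} C(5,i) p^i (1−p)^{5−i} with p = 0.846
C(5,3)·0.846^3·0.154^2 = 0.143599
C(5,4)·0.846^4·0.154^1 = 0.394432
C(5,5)·0.846^5·0.154^0 = 0.433363
Sum = 0.9714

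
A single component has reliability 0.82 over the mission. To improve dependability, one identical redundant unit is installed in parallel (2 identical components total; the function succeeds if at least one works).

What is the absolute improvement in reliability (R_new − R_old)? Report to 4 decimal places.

0.1476

R_before = 0.82
R_after = 1 − (1 − 0.82)^2 = 0.9676
ΔR = 0.9676 − 0.82 = 0.1476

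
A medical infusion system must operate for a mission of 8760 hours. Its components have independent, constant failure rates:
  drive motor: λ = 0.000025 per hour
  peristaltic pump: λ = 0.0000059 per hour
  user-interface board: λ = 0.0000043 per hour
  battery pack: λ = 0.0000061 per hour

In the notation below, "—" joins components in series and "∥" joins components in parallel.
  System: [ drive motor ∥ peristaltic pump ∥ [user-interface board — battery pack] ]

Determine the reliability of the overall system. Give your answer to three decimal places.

R(drive motor) = exp(−0.000025 × 8760) = 0.80332
R(peristaltic pump) = exp(−0.0000059 × 8760) = 0.94963
R(user-interface board) = exp(−0.0000043 × 8760) = 0.96303
R(battery pack) = exp(−0.0000061 × 8760) = 0.94797
Series (user-interface board and battery pack): 0.96303 × 0.94797 = 0.91292
Parallel (drive motor, peristaltic pump, and [0.91292]): 1 − (1 − 0.80332)(1 − 0.94963)(1 − 0.91292) = 0.999

0.999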